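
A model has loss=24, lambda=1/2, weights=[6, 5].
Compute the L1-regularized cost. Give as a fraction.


L1 norm = sum(|w|) = 11. J = 24 + 1/2 * 11 = 59/2.

59/2


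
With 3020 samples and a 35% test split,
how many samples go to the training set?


Test set = 3020 * 35% = 1057. Training set = 3020 - 1057 = 1963.

1963


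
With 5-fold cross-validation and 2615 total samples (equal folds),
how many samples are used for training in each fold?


Each validation fold has 2615/5 = 523 samples. Training set = 2615 - 523 = 2092.

2092


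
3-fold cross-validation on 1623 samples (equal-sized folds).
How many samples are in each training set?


Each validation fold has 1623/3 = 541 samples. Training set = 1623 - 541 = 1082.

1082


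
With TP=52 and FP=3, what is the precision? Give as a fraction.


Precision = TP / (TP + FP) = 52 / 55 = 52/55.

52/55


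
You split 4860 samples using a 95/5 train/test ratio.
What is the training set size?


Test set = 4860 * 5% = 243. Training set = 4860 - 243 = 4617.

4617


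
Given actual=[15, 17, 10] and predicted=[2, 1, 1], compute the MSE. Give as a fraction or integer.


MSE = (1/3) * ((15-2)^2=169 + (17-1)^2=256 + (10-1)^2=81). Sum = 506. MSE = 506/3.

506/3


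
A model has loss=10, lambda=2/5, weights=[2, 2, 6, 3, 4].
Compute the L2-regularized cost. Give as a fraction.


L2 sq norm = sum(w^2) = 69. J = 10 + 2/5 * 69 = 188/5.

188/5


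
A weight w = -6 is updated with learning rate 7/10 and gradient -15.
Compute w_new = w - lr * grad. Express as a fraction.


w_new = -6 - 7/10 * -15 = -6 - -21/2 = 9/2.

9/2


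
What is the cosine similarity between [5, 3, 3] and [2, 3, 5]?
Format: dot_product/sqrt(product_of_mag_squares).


dot = 34. |a|^2 = 43, |b|^2 = 38. cos = 34/sqrt(1634).

34/sqrt(1634)


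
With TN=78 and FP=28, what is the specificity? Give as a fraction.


Specificity = TN / (TN + FP) = 78 / 106 = 39/53.

39/53


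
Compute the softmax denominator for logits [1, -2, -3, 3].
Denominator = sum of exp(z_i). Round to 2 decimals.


Denom = e^1=2.7183 + e^-2=0.1353 + e^-3=0.0498 + e^3=20.0855. Sum = 22.9889, which rounds to 22.99.

22.99


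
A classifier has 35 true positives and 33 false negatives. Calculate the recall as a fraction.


Recall = TP / (TP + FN) = 35 / 68 = 35/68.

35/68


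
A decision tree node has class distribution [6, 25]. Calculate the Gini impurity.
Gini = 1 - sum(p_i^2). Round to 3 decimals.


Total = 31. Proportions: 6/31, 25/31. sum(p_i^2) = 0.6878. Gini = 1 - 0.6878 = 0.3122, which rounds to 0.312.

0.312


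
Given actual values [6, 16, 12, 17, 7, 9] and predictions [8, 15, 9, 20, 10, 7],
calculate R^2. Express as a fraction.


Mean(y) = 67/6. SS_res = 36. SS_tot = 641/6. R^2 = 1 - 36/(641/6) = 425/641.

425/641


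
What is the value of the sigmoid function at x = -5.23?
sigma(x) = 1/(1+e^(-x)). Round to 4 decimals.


sigma(-5.23) = 1/(1+e^(5.23)) = 1/(1+186.792804) = 1/187.792804 = 0.0053.

0.0053


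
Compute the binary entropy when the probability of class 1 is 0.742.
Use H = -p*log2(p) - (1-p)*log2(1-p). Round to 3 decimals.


H = -0.742*log2(0.742) - 0.258*log2(0.258) = 0.824.

0.824


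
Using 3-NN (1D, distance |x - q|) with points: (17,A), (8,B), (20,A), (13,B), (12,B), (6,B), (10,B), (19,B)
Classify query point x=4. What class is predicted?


Distances: |17-4|=13, |8-4|=4, |20-4|=16, |13-4|=9, |12-4|=8, |6-4|=2, |10-4|=6, |19-4|=15. 3 nearest: (6,B), (8,B), (10,B). Counts: {'B': 3}. Majority class: B.

B


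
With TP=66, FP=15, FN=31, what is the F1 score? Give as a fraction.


Precision = 66/81 = 22/27. Recall = 66/97 = 66/97. F1 = 2*P*R/(P+R) = 66/89.

66/89


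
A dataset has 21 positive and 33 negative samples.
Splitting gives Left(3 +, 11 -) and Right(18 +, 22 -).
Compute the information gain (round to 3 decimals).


H(parent) = 0.9641. H(left) = 0.7496, H(right) = 0.9928. Weighted = (14/54)*0.7496 + (40/54)*0.9928 = 0.9297. IG = 0.9641 - 0.9297 = 0.0344, which rounds to 0.034.

0.034


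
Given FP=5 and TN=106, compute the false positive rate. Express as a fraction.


FPR = FP / (FP + TN) = 5 / 111 = 5/111.

5/111


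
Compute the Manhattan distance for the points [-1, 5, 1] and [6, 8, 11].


d = sum of absolute differences: |-1-6|=7 + |5-8|=3 + |1-11|=10 = 20.

20


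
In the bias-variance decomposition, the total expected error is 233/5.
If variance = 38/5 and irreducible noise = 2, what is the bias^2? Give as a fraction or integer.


Total error = bias^2 + variance + irreducible noise. So bias^2 = 233/5 - 38/5 - 2 = 37.

37


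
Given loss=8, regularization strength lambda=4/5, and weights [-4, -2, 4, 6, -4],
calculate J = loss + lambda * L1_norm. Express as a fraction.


L1 norm = sum(|w|) = 20. J = 8 + 4/5 * 20 = 24.

24


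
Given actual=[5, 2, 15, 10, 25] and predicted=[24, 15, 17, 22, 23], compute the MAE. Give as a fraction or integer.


MAE = (1/5) * (|5-24|=19 + |2-15|=13 + |15-17|=2 + |10-22|=12 + |25-23|=2). Sum = 48. MAE = 48/5.

48/5


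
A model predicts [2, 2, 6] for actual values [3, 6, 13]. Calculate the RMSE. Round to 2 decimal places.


MSE = 22.0000. RMSE = sqrt(22.0000) = 4.69.

4.69


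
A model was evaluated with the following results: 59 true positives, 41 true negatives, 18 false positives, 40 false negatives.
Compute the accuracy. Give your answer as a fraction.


Accuracy = (TP + TN) / (TP + TN + FP + FN) = (59 + 41) / 158 = 50/79.

50/79


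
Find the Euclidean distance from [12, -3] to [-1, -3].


d = sqrt(sum of squared differences). (12--1)^2=169, (-3--3)^2=0. Sum = 169.

13


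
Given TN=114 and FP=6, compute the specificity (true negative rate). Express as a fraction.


Specificity = TN / (TN + FP) = 114 / 120 = 19/20.

19/20


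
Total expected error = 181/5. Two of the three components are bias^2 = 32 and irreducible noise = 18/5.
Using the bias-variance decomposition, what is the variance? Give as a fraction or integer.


Total error = bias^2 + variance + irreducible noise. So variance = 181/5 - 32 - 18/5 = 3/5.

3/5


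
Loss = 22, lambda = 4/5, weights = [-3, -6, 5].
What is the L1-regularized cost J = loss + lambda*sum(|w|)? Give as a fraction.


L1 norm = sum(|w|) = 14. J = 22 + 4/5 * 14 = 166/5.

166/5


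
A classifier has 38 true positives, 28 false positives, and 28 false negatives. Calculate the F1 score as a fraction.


Precision = 38/66 = 19/33. Recall = 38/66 = 19/33. F1 = 2*P*R/(P+R) = 19/33.

19/33


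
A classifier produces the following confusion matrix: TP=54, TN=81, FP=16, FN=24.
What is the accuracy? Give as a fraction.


Accuracy = (TP + TN) / (TP + TN + FP + FN) = (54 + 81) / 175 = 27/35.

27/35


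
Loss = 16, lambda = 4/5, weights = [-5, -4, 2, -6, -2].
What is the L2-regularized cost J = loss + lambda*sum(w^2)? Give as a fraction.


L2 sq norm = sum(w^2) = 85. J = 16 + 4/5 * 85 = 84.

84


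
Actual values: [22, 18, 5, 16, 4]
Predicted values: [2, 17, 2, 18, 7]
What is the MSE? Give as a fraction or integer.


MSE = (1/5) * ((22-2)^2=400 + (18-17)^2=1 + (5-2)^2=9 + (16-18)^2=4 + (4-7)^2=9). Sum = 423. MSE = 423/5.

423/5


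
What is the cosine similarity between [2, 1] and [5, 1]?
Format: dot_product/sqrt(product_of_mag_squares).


dot = 11. |a|^2 = 5, |b|^2 = 26. cos = 11/sqrt(130).

11/sqrt(130)


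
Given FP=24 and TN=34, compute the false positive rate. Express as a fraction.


FPR = FP / (FP + TN) = 24 / 58 = 12/29.

12/29


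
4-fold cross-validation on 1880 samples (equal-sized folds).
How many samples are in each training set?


Each validation fold has 1880/4 = 470 samples. Training set = 1880 - 470 = 1410.

1410


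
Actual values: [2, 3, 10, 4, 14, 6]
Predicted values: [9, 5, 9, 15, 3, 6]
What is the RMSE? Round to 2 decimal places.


MSE = 49.3333. RMSE = sqrt(49.3333) = 7.02.

7.02


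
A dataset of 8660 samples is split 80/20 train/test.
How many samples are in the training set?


Test set = 8660 * 20% = 1732. Training set = 8660 - 1732 = 6928.

6928


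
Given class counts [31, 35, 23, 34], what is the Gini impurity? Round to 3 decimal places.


Total = 123. Proportions: 31/123, 35/123, 23/123, 34/123. sum(p_i^2) = 0.2559. Gini = 1 - 0.2559 = 0.7441, which rounds to 0.744.

0.744


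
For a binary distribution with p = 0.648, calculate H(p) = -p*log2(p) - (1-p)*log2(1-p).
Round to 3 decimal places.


H = -0.648*log2(0.648) - 0.352*log2(0.352) = 0.936.

0.936


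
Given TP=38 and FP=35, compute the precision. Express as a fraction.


Precision = TP / (TP + FP) = 38 / 73 = 38/73.

38/73


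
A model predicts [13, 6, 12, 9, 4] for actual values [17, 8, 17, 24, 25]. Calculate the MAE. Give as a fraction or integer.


MAE = (1/5) * (|17-13|=4 + |8-6|=2 + |17-12|=5 + |24-9|=15 + |25-4|=21). Sum = 47. MAE = 47/5.

47/5


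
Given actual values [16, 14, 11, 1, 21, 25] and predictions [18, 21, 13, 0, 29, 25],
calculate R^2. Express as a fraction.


Mean(y) = 44/3. SS_res = 122. SS_tot = 1048/3. R^2 = 1 - 122/(1048/3) = 341/524.

341/524


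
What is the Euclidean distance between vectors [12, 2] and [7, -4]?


d = sqrt(sum of squared differences). (12-7)^2=25, (2--4)^2=36. Sum = 61.

sqrt(61)


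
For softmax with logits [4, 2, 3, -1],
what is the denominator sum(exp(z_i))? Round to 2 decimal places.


Denom = e^4=54.5982 + e^2=7.3891 + e^3=20.0855 + e^-1=0.3679. Sum = 82.4407, which rounds to 82.44.

82.44


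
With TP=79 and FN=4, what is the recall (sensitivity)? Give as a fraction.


Recall = TP / (TP + FN) = 79 / 83 = 79/83.

79/83


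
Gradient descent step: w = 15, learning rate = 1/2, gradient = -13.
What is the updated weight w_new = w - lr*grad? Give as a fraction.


w_new = 15 - 1/2 * -13 = 15 - -13/2 = 43/2.

43/2


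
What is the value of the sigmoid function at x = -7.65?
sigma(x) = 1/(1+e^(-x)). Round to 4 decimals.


sigma(-7.65) = 1/(1+e^(7.65)) = 1/(1+2100.645589) = 1/2101.645589 = 0.0005.

0.0005


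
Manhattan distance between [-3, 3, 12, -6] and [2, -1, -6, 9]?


d = sum of absolute differences: |-3-2|=5 + |3--1|=4 + |12--6|=18 + |-6-9|=15 = 42.

42


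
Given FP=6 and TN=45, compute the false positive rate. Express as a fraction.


FPR = FP / (FP + TN) = 6 / 51 = 2/17.

2/17


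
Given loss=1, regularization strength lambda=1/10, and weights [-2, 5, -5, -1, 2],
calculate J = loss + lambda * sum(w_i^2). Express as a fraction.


L2 sq norm = sum(w^2) = 59. J = 1 + 1/10 * 59 = 69/10.

69/10


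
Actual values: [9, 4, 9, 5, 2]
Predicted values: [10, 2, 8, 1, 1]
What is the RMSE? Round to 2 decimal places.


MSE = 4.6000. RMSE = sqrt(4.6000) = 2.14.

2.14


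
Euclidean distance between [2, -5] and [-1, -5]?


d = sqrt(sum of squared differences). (2--1)^2=9, (-5--5)^2=0. Sum = 9.

3


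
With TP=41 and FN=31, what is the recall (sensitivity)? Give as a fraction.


Recall = TP / (TP + FN) = 41 / 72 = 41/72.

41/72


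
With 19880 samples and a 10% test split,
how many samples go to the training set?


Test set = 19880 * 10% = 1988. Training set = 19880 - 1988 = 17892.

17892


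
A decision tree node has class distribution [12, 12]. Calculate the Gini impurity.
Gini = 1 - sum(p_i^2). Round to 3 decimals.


Total = 24. Proportions: 12/24, 12/24. sum(p_i^2) = 0.5000. Gini = 1 - 0.5000 = 0.5000, which rounds to 0.500.

0.500


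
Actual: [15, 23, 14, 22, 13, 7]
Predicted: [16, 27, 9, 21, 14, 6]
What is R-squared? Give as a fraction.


Mean(y) = 47/3. SS_res = 45. SS_tot = 538/3. R^2 = 1 - 45/(538/3) = 403/538.

403/538


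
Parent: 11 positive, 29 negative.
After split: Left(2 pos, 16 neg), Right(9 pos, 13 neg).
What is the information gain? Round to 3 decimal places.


H(parent) = 0.8485. H(left) = 0.5033, H(right) = 0.9760. Weighted = (18/40)*0.5033 + (22/40)*0.9760 = 0.7633. IG = 0.8485 - 0.7633 = 0.0852, which rounds to 0.085.

0.085


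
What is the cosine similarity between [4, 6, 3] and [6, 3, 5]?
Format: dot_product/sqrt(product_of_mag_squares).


dot = 57. |a|^2 = 61, |b|^2 = 70. cos = 57/sqrt(4270).

57/sqrt(4270)


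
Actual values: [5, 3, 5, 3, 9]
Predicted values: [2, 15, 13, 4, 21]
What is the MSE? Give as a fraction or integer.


MSE = (1/5) * ((5-2)^2=9 + (3-15)^2=144 + (5-13)^2=64 + (3-4)^2=1 + (9-21)^2=144). Sum = 362. MSE = 362/5.

362/5


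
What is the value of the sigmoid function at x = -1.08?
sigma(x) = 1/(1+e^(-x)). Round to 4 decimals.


sigma(-1.08) = 1/(1+e^(1.08)) = 1/(1+2.944680) = 1/3.944680 = 0.2535.

0.2535


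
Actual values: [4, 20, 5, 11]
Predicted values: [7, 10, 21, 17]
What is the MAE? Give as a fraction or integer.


MAE = (1/4) * (|4-7|=3 + |20-10|=10 + |5-21|=16 + |11-17|=6). Sum = 35. MAE = 35/4.

35/4


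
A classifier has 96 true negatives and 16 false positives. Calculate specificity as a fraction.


Specificity = TN / (TN + FP) = 96 / 112 = 6/7.

6/7


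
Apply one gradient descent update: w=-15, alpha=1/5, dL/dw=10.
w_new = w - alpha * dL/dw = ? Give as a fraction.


w_new = -15 - 1/5 * 10 = -15 - 2 = -17.

-17


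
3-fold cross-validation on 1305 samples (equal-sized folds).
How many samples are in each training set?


Each validation fold has 1305/3 = 435 samples. Training set = 1305 - 435 = 870.

870


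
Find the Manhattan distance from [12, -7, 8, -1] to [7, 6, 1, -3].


d = sum of absolute differences: |12-7|=5 + |-7-6|=13 + |8-1|=7 + |-1--3|=2 = 27.

27


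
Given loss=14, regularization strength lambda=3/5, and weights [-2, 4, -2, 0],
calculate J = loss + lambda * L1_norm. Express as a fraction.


L1 norm = sum(|w|) = 8. J = 14 + 3/5 * 8 = 94/5.

94/5


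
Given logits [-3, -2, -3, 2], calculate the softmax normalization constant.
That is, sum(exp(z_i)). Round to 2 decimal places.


Denom = e^-3=0.0498 + e^-2=0.1353 + e^-3=0.0498 + e^2=7.3891. Sum = 7.6240, which rounds to 7.62.

7.62


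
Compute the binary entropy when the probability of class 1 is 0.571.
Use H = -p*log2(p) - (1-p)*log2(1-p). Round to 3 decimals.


H = -0.571*log2(0.571) - 0.429*log2(0.429) = 0.985.

0.985


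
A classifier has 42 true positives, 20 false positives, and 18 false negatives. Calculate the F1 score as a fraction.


Precision = 42/62 = 21/31. Recall = 42/60 = 7/10. F1 = 2*P*R/(P+R) = 42/61.

42/61


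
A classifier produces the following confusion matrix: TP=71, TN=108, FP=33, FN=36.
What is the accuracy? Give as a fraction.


Accuracy = (TP + TN) / (TP + TN + FP + FN) = (71 + 108) / 248 = 179/248.

179/248


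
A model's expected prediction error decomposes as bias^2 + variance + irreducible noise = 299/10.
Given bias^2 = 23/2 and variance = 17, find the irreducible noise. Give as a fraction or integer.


Total error = bias^2 + variance + irreducible noise. So irreducible noise = 299/10 - 23/2 - 17 = 7/5.

7/5


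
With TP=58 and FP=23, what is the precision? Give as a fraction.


Precision = TP / (TP + FP) = 58 / 81 = 58/81.

58/81


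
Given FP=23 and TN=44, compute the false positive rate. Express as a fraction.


FPR = FP / (FP + TN) = 23 / 67 = 23/67.

23/67


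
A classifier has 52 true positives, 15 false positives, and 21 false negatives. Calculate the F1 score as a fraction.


Precision = 52/67 = 52/67. Recall = 52/73 = 52/73. F1 = 2*P*R/(P+R) = 26/35.

26/35


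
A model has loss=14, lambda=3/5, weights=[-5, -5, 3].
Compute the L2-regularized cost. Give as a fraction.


L2 sq norm = sum(w^2) = 59. J = 14 + 3/5 * 59 = 247/5.

247/5


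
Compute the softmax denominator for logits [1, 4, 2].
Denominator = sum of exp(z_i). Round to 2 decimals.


Denom = e^1=2.7183 + e^4=54.5982 + e^2=7.3891. Sum = 64.7056, which rounds to 64.71.

64.71


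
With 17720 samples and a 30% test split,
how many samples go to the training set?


Test set = 17720 * 30% = 5316. Training set = 17720 - 5316 = 12404.

12404


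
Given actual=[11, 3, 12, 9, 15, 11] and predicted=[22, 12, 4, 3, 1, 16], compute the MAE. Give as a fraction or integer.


MAE = (1/6) * (|11-22|=11 + |3-12|=9 + |12-4|=8 + |9-3|=6 + |15-1|=14 + |11-16|=5). Sum = 53. MAE = 53/6.

53/6


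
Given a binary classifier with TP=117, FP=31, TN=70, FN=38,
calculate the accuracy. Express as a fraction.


Accuracy = (TP + TN) / (TP + TN + FP + FN) = (117 + 70) / 256 = 187/256.

187/256


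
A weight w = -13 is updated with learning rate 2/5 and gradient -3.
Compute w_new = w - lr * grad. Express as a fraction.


w_new = -13 - 2/5 * -3 = -13 - -6/5 = -59/5.

-59/5


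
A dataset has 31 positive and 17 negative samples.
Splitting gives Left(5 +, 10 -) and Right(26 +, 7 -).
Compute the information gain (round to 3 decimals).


H(parent) = 0.9377. H(left) = 0.9183, H(right) = 0.7455. Weighted = (15/48)*0.9183 + (33/48)*0.7455 = 0.7995. IG = 0.9377 - 0.7995 = 0.1382, which rounds to 0.138.

0.138


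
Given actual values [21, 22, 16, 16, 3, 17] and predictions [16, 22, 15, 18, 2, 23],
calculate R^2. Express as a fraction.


Mean(y) = 95/6. SS_res = 67. SS_tot = 1385/6. R^2 = 1 - 67/(1385/6) = 983/1385.

983/1385


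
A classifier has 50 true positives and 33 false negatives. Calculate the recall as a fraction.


Recall = TP / (TP + FN) = 50 / 83 = 50/83.

50/83


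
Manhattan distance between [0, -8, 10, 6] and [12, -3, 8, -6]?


d = sum of absolute differences: |0-12|=12 + |-8--3|=5 + |10-8|=2 + |6--6|=12 = 31.

31


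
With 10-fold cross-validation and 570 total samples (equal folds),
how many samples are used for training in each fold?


Each validation fold has 570/10 = 57 samples. Training set = 570 - 57 = 513.

513


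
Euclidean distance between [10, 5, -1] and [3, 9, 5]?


d = sqrt(sum of squared differences). (10-3)^2=49, (5-9)^2=16, (-1-5)^2=36. Sum = 101.

sqrt(101)


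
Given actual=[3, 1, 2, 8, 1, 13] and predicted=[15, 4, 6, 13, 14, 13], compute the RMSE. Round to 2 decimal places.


MSE = 60.5000. RMSE = sqrt(60.5000) = 7.78.

7.78


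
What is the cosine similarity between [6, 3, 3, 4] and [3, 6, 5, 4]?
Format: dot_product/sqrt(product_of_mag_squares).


dot = 67. |a|^2 = 70, |b|^2 = 86. cos = 67/sqrt(6020).

67/sqrt(6020)


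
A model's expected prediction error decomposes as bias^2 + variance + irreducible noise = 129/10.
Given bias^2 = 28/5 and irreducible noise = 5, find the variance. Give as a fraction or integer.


Total error = bias^2 + variance + irreducible noise. So variance = 129/10 - 28/5 - 5 = 23/10.

23/10


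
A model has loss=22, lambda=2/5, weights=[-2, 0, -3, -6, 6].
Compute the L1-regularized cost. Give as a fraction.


L1 norm = sum(|w|) = 17. J = 22 + 2/5 * 17 = 144/5.

144/5


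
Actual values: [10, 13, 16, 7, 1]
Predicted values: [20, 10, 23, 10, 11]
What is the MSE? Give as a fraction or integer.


MSE = (1/5) * ((10-20)^2=100 + (13-10)^2=9 + (16-23)^2=49 + (7-10)^2=9 + (1-11)^2=100). Sum = 267. MSE = 267/5.

267/5


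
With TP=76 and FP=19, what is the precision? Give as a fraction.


Precision = TP / (TP + FP) = 76 / 95 = 4/5.

4/5


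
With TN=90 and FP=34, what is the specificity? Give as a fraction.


Specificity = TN / (TN + FP) = 90 / 124 = 45/62.

45/62


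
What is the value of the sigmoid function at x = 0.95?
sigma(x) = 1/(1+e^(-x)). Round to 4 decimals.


sigma(0.95) = 1/(1+e^(-0.95)) = 1/(1+0.386741) = 1/1.386741 = 0.7211.

0.7211


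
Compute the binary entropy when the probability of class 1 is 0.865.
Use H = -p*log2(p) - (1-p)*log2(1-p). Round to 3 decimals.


H = -0.865*log2(0.865) - 0.135*log2(0.135) = 0.571.

0.571


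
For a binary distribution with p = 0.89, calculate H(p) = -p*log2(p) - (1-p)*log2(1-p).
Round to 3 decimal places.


H = -0.89*log2(0.89) - 0.11*log2(0.11) = 0.500.

0.500


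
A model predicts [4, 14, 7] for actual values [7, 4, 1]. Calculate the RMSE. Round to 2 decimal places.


MSE = 48.3333. RMSE = sqrt(48.3333) = 6.95.

6.95


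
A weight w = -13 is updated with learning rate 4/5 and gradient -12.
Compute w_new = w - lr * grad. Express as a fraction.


w_new = -13 - 4/5 * -12 = -13 - -48/5 = -17/5.

-17/5


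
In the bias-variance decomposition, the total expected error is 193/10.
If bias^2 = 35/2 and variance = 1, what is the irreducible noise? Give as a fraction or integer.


Total error = bias^2 + variance + irreducible noise. So irreducible noise = 193/10 - 35/2 - 1 = 4/5.

4/5


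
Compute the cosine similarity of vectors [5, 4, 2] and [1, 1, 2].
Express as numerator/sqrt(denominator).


dot = 13. |a|^2 = 45, |b|^2 = 6. cos = 13/sqrt(270).

13/sqrt(270)


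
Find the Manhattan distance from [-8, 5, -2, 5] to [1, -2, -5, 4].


d = sum of absolute differences: |-8-1|=9 + |5--2|=7 + |-2--5|=3 + |5-4|=1 = 20.

20


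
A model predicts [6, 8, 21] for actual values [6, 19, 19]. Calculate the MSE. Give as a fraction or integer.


MSE = (1/3) * ((6-6)^2=0 + (19-8)^2=121 + (19-21)^2=4). Sum = 125. MSE = 125/3.

125/3


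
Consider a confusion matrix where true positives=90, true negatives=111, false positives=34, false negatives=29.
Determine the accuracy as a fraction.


Accuracy = (TP + TN) / (TP + TN + FP + FN) = (90 + 111) / 264 = 67/88.

67/88


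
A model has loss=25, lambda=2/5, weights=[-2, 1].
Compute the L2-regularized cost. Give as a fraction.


L2 sq norm = sum(w^2) = 5. J = 25 + 2/5 * 5 = 27.

27


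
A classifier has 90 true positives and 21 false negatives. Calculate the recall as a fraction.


Recall = TP / (TP + FN) = 90 / 111 = 30/37.

30/37


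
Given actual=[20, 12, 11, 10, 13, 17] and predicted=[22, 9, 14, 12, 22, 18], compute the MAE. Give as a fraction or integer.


MAE = (1/6) * (|20-22|=2 + |12-9|=3 + |11-14|=3 + |10-12|=2 + |13-22|=9 + |17-18|=1). Sum = 20. MAE = 10/3.

10/3


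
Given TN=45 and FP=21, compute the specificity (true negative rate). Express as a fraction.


Specificity = TN / (TN + FP) = 45 / 66 = 15/22.

15/22


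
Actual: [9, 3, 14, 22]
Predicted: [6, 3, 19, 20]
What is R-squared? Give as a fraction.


Mean(y) = 12. SS_res = 38. SS_tot = 194. R^2 = 1 - 38/(194) = 78/97.

78/97


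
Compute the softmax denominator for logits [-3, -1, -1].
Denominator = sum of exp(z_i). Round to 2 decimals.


Denom = e^-3=0.0498 + e^-1=0.3679 + e^-1=0.3679. Sum = 0.7856, which rounds to 0.79.

0.79


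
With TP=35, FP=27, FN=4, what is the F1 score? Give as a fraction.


Precision = 35/62 = 35/62. Recall = 35/39 = 35/39. F1 = 2*P*R/(P+R) = 70/101.

70/101


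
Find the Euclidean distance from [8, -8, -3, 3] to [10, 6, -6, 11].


d = sqrt(sum of squared differences). (8-10)^2=4, (-8-6)^2=196, (-3--6)^2=9, (3-11)^2=64. Sum = 273.

sqrt(273)


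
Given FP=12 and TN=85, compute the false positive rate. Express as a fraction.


FPR = FP / (FP + TN) = 12 / 97 = 12/97.

12/97


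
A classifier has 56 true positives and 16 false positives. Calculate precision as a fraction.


Precision = TP / (TP + FP) = 56 / 72 = 7/9.

7/9


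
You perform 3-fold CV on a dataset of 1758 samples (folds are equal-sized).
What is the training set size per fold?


Each validation fold has 1758/3 = 586 samples. Training set = 1758 - 586 = 1172.

1172


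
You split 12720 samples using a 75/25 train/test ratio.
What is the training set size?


Test set = 12720 * 25% = 3180. Training set = 12720 - 3180 = 9540.

9540


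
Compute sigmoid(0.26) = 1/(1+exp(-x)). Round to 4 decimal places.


sigma(0.26) = 1/(1+e^(-0.26)) = 1/(1+0.771052) = 1/1.771052 = 0.5646.

0.5646


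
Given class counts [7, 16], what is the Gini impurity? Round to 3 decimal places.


Total = 23. Proportions: 7/23, 16/23. sum(p_i^2) = 0.5766. Gini = 1 - 0.5766 = 0.4234, which rounds to 0.423.

0.423


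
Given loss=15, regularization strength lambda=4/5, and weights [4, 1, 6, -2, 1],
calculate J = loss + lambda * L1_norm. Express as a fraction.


L1 norm = sum(|w|) = 14. J = 15 + 4/5 * 14 = 131/5.

131/5


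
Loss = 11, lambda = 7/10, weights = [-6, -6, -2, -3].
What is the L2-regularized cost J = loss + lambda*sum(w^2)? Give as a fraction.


L2 sq norm = sum(w^2) = 85. J = 11 + 7/10 * 85 = 141/2.

141/2


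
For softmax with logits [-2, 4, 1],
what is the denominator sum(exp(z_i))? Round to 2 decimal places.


Denom = e^-2=0.1353 + e^4=54.5982 + e^1=2.7183. Sum = 57.4518, which rounds to 57.45.

57.45


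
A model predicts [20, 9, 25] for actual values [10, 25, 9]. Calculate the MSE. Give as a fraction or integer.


MSE = (1/3) * ((10-20)^2=100 + (25-9)^2=256 + (9-25)^2=256). Sum = 612. MSE = 204.

204


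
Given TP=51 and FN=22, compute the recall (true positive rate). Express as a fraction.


Recall = TP / (TP + FN) = 51 / 73 = 51/73.

51/73


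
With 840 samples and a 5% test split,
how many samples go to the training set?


Test set = 840 * 5% = 42. Training set = 840 - 42 = 798.

798


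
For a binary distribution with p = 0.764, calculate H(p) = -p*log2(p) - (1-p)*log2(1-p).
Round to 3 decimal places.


H = -0.764*log2(0.764) - 0.236*log2(0.236) = 0.788.

0.788


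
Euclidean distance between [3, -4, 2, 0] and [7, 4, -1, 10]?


d = sqrt(sum of squared differences). (3-7)^2=16, (-4-4)^2=64, (2--1)^2=9, (0-10)^2=100. Sum = 189.

sqrt(189)


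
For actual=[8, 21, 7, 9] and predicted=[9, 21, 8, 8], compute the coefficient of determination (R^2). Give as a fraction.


Mean(y) = 45/4. SS_res = 3. SS_tot = 515/4. R^2 = 1 - 3/(515/4) = 503/515.

503/515


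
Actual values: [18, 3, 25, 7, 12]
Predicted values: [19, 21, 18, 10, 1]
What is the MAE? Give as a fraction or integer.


MAE = (1/5) * (|18-19|=1 + |3-21|=18 + |25-18|=7 + |7-10|=3 + |12-1|=11). Sum = 40. MAE = 8.

8


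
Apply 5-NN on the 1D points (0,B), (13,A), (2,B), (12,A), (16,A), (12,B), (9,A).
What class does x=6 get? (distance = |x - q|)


Distances: |0-6|=6, |13-6|=7, |2-6|=4, |12-6|=6, |16-6|=10, |12-6|=6, |9-6|=3. 5 nearest: (9,A), (2,B), (12,A), (0,B), (12,B). Counts: {'A': 2, 'B': 3}. Majority class: B.

B


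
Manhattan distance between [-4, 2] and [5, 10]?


d = sum of absolute differences: |-4-5|=9 + |2-10|=8 = 17.

17


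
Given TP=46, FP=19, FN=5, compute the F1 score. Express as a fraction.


Precision = 46/65 = 46/65. Recall = 46/51 = 46/51. F1 = 2*P*R/(P+R) = 23/29.

23/29


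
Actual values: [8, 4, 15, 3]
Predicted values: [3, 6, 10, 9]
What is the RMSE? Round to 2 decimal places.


MSE = 22.5000. RMSE = sqrt(22.5000) = 4.74.

4.74


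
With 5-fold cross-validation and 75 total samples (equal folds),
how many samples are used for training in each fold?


Each validation fold has 75/5 = 15 samples. Training set = 75 - 15 = 60.

60


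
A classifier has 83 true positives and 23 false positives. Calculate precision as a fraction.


Precision = TP / (TP + FP) = 83 / 106 = 83/106.

83/106


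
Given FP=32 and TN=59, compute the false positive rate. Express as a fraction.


FPR = FP / (FP + TN) = 32 / 91 = 32/91.

32/91


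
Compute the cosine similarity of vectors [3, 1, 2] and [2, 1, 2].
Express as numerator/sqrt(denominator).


dot = 11. |a|^2 = 14, |b|^2 = 9. cos = 11/sqrt(126).

11/sqrt(126)


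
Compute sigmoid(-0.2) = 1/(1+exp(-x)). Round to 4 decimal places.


sigma(-0.2) = 1/(1+e^(0.2)) = 1/(1+1.221403) = 1/2.221403 = 0.4502.

0.4502


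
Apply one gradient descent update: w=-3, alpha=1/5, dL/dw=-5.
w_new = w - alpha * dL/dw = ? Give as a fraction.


w_new = -3 - 1/5 * -5 = -3 - -1 = -2.

-2


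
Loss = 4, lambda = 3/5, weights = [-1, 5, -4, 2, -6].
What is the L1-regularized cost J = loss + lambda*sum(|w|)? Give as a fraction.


L1 norm = sum(|w|) = 18. J = 4 + 3/5 * 18 = 74/5.

74/5


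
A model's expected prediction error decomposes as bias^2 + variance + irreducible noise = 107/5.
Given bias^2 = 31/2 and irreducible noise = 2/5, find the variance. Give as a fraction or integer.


Total error = bias^2 + variance + irreducible noise. So variance = 107/5 - 31/2 - 2/5 = 11/2.

11/2


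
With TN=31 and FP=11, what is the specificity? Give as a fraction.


Specificity = TN / (TN + FP) = 31 / 42 = 31/42.

31/42


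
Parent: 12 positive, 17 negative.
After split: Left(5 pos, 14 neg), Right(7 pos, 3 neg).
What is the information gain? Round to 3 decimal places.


H(parent) = 0.9784. H(left) = 0.8315, H(right) = 0.8813. Weighted = (19/29)*0.8315 + (10/29)*0.8813 = 0.8487. IG = 0.9784 - 0.8487 = 0.1297, which rounds to 0.130.

0.130


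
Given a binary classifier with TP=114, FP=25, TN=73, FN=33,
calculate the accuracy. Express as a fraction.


Accuracy = (TP + TN) / (TP + TN + FP + FN) = (114 + 73) / 245 = 187/245.

187/245


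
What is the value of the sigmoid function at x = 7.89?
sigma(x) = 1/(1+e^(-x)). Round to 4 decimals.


sigma(7.89) = 1/(1+e^(-7.89)) = 1/(1+0.000374) = 1/1.000374 = 0.9996.

0.9996


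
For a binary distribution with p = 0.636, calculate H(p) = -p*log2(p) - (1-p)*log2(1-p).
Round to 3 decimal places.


H = -0.636*log2(0.636) - 0.364*log2(0.364) = 0.946.

0.946


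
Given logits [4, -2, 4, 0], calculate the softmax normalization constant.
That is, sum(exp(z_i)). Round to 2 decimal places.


Denom = e^4=54.5982 + e^-2=0.1353 + e^4=54.5982 + e^0=1.0000. Sum = 110.3317, which rounds to 110.33.

110.33


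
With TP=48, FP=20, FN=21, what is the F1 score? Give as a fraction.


Precision = 48/68 = 12/17. Recall = 48/69 = 16/23. F1 = 2*P*R/(P+R) = 96/137.

96/137


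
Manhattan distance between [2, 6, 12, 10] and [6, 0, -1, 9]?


d = sum of absolute differences: |2-6|=4 + |6-0|=6 + |12--1|=13 + |10-9|=1 = 24.

24


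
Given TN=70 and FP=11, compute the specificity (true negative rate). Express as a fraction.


Specificity = TN / (TN + FP) = 70 / 81 = 70/81.

70/81


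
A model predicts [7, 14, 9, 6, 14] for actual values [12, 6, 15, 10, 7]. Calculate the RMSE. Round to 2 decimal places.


MSE = 38.0000. RMSE = sqrt(38.0000) = 6.16.

6.16


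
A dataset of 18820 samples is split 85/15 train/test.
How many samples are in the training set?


Test set = 18820 * 15% = 2823. Training set = 18820 - 2823 = 15997.

15997


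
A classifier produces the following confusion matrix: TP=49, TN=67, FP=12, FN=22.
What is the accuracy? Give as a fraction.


Accuracy = (TP + TN) / (TP + TN + FP + FN) = (49 + 67) / 150 = 58/75.

58/75


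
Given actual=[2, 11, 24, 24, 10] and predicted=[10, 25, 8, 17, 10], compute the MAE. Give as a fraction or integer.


MAE = (1/5) * (|2-10|=8 + |11-25|=14 + |24-8|=16 + |24-17|=7 + |10-10|=0). Sum = 45. MAE = 9.

9


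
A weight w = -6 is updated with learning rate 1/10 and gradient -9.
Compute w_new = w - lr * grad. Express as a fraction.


w_new = -6 - 1/10 * -9 = -6 - -9/10 = -51/10.

-51/10


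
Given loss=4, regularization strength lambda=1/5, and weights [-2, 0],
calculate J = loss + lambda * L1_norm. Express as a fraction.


L1 norm = sum(|w|) = 2. J = 4 + 1/5 * 2 = 22/5.

22/5


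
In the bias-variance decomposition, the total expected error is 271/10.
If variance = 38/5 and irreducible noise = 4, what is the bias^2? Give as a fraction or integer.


Total error = bias^2 + variance + irreducible noise. So bias^2 = 271/10 - 38/5 - 4 = 31/2.

31/2


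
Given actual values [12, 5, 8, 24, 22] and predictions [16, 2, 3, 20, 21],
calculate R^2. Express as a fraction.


Mean(y) = 71/5. SS_res = 67. SS_tot = 1424/5. R^2 = 1 - 67/(1424/5) = 1089/1424.

1089/1424


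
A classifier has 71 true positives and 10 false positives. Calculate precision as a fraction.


Precision = TP / (TP + FP) = 71 / 81 = 71/81.

71/81


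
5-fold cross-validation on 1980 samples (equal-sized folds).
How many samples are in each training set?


Each validation fold has 1980/5 = 396 samples. Training set = 1980 - 396 = 1584.

1584


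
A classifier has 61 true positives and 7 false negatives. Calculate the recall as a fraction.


Recall = TP / (TP + FN) = 61 / 68 = 61/68.

61/68


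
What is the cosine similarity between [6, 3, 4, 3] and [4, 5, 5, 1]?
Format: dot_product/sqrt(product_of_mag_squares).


dot = 62. |a|^2 = 70, |b|^2 = 67. cos = 62/sqrt(4690).

62/sqrt(4690)


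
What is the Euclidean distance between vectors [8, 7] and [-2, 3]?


d = sqrt(sum of squared differences). (8--2)^2=100, (7-3)^2=16. Sum = 116.

sqrt(116)


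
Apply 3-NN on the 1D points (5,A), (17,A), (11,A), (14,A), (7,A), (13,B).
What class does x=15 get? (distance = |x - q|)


Distances: |5-15|=10, |17-15|=2, |11-15|=4, |14-15|=1, |7-15|=8, |13-15|=2. 3 nearest: (14,A), (17,A), (13,B). Counts: {'A': 2, 'B': 1}. Majority class: A.

A


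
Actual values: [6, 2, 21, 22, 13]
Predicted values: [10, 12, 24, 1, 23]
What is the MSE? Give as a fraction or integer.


MSE = (1/5) * ((6-10)^2=16 + (2-12)^2=100 + (21-24)^2=9 + (22-1)^2=441 + (13-23)^2=100). Sum = 666. MSE = 666/5.

666/5


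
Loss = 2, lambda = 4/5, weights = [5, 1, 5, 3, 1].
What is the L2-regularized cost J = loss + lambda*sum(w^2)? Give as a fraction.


L2 sq norm = sum(w^2) = 61. J = 2 + 4/5 * 61 = 254/5.

254/5


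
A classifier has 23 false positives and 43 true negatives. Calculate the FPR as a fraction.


FPR = FP / (FP + TN) = 23 / 66 = 23/66.

23/66


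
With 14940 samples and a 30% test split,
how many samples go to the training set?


Test set = 14940 * 30% = 4482. Training set = 14940 - 4482 = 10458.

10458


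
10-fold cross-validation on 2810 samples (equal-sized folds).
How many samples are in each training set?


Each validation fold has 2810/10 = 281 samples. Training set = 2810 - 281 = 2529.

2529


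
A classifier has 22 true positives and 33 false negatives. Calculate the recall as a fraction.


Recall = TP / (TP + FN) = 22 / 55 = 2/5.

2/5


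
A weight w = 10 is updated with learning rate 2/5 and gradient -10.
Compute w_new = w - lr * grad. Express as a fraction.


w_new = 10 - 2/5 * -10 = 10 - -4 = 14.

14


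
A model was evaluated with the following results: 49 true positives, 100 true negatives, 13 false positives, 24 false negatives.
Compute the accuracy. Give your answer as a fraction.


Accuracy = (TP + TN) / (TP + TN + FP + FN) = (49 + 100) / 186 = 149/186.

149/186


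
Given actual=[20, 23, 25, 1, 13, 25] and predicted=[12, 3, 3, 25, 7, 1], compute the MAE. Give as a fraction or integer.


MAE = (1/6) * (|20-12|=8 + |23-3|=20 + |25-3|=22 + |1-25|=24 + |13-7|=6 + |25-1|=24). Sum = 104. MAE = 52/3.

52/3


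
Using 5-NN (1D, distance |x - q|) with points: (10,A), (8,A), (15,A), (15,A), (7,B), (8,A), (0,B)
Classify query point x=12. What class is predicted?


Distances: |10-12|=2, |8-12|=4, |15-12|=3, |15-12|=3, |7-12|=5, |8-12|=4, |0-12|=12. 5 nearest: (10,A), (15,A), (15,A), (8,A), (8,A). Counts: {'A': 5}. Majority class: A.

A


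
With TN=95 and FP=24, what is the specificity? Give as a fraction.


Specificity = TN / (TN + FP) = 95 / 119 = 95/119.

95/119


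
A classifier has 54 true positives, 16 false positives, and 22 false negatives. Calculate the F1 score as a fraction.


Precision = 54/70 = 27/35. Recall = 54/76 = 27/38. F1 = 2*P*R/(P+R) = 54/73.

54/73


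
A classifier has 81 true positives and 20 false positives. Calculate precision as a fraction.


Precision = TP / (TP + FP) = 81 / 101 = 81/101.

81/101


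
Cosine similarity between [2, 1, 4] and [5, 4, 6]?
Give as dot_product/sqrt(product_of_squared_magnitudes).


dot = 38. |a|^2 = 21, |b|^2 = 77. cos = 38/sqrt(1617).

38/sqrt(1617)


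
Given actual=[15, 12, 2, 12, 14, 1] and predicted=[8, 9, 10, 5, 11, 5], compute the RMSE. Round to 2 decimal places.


MSE = 32.6667. RMSE = sqrt(32.6667) = 5.72.

5.72


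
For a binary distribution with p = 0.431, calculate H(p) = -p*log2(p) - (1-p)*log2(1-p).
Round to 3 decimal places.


H = -0.431*log2(0.431) - 0.569*log2(0.569) = 0.986.

0.986


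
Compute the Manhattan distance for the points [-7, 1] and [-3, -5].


d = sum of absolute differences: |-7--3|=4 + |1--5|=6 = 10.

10


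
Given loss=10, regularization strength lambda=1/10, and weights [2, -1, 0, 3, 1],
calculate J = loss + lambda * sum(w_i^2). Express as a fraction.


L2 sq norm = sum(w^2) = 15. J = 10 + 1/10 * 15 = 23/2.

23/2


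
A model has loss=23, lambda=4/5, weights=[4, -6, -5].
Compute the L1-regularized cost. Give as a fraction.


L1 norm = sum(|w|) = 15. J = 23 + 4/5 * 15 = 35.

35


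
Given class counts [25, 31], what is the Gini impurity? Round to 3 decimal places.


Total = 56. Proportions: 25/56, 31/56. sum(p_i^2) = 0.5057. Gini = 1 - 0.5057 = 0.4943, which rounds to 0.494.

0.494


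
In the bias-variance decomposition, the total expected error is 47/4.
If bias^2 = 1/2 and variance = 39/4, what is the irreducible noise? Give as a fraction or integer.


Total error = bias^2 + variance + irreducible noise. So irreducible noise = 47/4 - 1/2 - 39/4 = 3/2.

3/2


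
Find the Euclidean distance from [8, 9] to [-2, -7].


d = sqrt(sum of squared differences). (8--2)^2=100, (9--7)^2=256. Sum = 356.

sqrt(356)


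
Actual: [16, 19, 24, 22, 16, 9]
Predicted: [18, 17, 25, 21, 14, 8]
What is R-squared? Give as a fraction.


Mean(y) = 53/3. SS_res = 15. SS_tot = 424/3. R^2 = 1 - 15/(424/3) = 379/424.

379/424


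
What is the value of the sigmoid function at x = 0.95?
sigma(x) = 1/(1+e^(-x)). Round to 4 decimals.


sigma(0.95) = 1/(1+e^(-0.95)) = 1/(1+0.386741) = 1/1.386741 = 0.7211.

0.7211


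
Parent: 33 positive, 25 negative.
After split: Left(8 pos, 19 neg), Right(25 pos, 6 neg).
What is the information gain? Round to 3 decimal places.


H(parent) = 0.9862. H(left) = 0.8767, H(right) = 0.7088. Weighted = (27/58)*0.8767 + (31/58)*0.7088 = 0.7870. IG = 0.9862 - 0.7870 = 0.1992, which rounds to 0.199.

0.199


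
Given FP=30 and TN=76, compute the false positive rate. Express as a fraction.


FPR = FP / (FP + TN) = 30 / 106 = 15/53.

15/53


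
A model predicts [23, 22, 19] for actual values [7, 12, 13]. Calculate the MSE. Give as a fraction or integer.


MSE = (1/3) * ((7-23)^2=256 + (12-22)^2=100 + (13-19)^2=36). Sum = 392. MSE = 392/3.

392/3


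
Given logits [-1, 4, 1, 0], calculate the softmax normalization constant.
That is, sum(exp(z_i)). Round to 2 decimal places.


Denom = e^-1=0.3679 + e^4=54.5982 + e^1=2.7183 + e^0=1.0000. Sum = 58.6844, which rounds to 58.68.

58.68


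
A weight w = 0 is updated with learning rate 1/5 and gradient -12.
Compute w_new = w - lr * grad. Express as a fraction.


w_new = 0 - 1/5 * -12 = 0 - -12/5 = 12/5.

12/5


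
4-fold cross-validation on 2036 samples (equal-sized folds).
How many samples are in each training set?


Each validation fold has 2036/4 = 509 samples. Training set = 2036 - 509 = 1527.

1527


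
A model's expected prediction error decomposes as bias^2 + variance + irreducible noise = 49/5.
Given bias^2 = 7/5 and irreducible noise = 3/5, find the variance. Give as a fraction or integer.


Total error = bias^2 + variance + irreducible noise. So variance = 49/5 - 7/5 - 3/5 = 39/5.

39/5


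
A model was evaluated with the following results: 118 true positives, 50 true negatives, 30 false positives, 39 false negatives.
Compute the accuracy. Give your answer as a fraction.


Accuracy = (TP + TN) / (TP + TN + FP + FN) = (118 + 50) / 237 = 56/79.

56/79


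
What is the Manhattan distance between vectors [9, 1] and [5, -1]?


d = sum of absolute differences: |9-5|=4 + |1--1|=2 = 6.

6
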